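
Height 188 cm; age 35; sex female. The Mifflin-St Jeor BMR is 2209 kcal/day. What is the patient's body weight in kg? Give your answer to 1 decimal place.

137.0 kg

2209 = 10·W + 6.25(188) − 5(35) − 161
10·W = 2209 − 839 = 1370, so W = 137 kg.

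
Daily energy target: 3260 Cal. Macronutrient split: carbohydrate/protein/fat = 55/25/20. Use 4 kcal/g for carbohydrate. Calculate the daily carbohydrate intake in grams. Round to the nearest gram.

448 g/day

Carbohydrate energy = 55% × 3260 = 1793 kcal.
At 4 kcal/g: 1793 ÷ 4 = 448.25 g.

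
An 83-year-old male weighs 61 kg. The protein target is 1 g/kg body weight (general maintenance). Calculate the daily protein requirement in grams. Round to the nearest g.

Protein = 1 g/kg × 61 kg = 61 g/day.

61 g/day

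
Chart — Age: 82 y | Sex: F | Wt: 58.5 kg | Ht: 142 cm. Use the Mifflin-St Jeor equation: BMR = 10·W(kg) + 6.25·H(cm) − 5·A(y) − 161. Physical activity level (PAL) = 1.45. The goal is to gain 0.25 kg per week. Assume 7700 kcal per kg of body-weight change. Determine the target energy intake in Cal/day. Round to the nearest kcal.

1582 Cal/day

Mifflin-St Jeor (female): BMR = 10(58.5) + 6.25(142) − 5(82) − 161 = 585 + 887.5 − 410 − 161 = 901.5 kcal/day.
TEE = 901.5 × 1.45 = 1307.175 kcal/day.
Required daily surplus = 0.25 × 7700 ÷ 7 = 275 kcal/day.
Target intake = 1307.175 + 275 = 1582.175 kcal/day.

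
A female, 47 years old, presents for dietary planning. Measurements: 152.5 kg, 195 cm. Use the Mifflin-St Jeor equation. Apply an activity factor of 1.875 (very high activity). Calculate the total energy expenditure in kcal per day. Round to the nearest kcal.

4402 kcal per day

Mifflin-St Jeor (female): BMR = 10(152.5) + 6.25(195) − 5(47) − 161 = 1525 + 1218.75 − 235 − 161 = 2347.75 kcal/day.
TEE = BMR × activity factor = 2347.75 × 1.875 = 4402.0313 kcal/day.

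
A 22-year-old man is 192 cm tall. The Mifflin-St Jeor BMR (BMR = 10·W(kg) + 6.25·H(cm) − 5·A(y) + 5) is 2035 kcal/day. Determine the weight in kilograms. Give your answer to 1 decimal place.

94.0 kg

2035 = 10·W + 6.25(192) − 5(22) + 5
10·W = 2035 − 1095 = 940, so W = 94 kg.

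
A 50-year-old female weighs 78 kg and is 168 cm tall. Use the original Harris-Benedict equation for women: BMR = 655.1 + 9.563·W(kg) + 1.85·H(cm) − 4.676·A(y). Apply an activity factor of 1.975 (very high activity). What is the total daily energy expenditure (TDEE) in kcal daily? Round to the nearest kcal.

2919 kcal daily

Harris-Benedict: BMR = 655.1 + 9.563(78) + 1.85(168) − 4.676(50) = 1478.014 kcal/day.
TEE = BMR × activity factor = 1478.014 × 1.975 = 2919.0777 kcal/day.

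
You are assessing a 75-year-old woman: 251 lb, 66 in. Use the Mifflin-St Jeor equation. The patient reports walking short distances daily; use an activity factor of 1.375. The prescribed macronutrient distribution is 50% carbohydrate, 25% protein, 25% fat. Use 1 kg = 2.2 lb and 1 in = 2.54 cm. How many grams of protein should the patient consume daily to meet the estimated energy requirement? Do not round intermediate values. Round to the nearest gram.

Convert to metric: weight = 251 ÷ 2.2 = 114.0909 kg; height = 66 × 2.54 = 167.64 cm.
Mifflin-St Jeor (female): BMR = 10(114.0909) + 6.25(167.64) − 5(75) − 161 = 1140.9091 + 1047.75 − 375 − 161 = 1652.6591 kcal/day.
TEE = 1652.6591 × 1.375 = 2272.4063 kcal/day.
Protein energy = 25% × 2272.4063 = 568.1016 kcal.
Protein = 568.1016 ÷ 4 kcal/g = 142.0254 g.

142 g/day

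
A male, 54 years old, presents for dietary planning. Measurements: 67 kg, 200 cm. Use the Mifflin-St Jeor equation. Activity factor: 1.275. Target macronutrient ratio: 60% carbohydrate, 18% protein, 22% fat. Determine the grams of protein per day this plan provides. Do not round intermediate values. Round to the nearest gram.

95 g/day

Mifflin-St Jeor (male): BMR = 10(67) + 6.25(200) − 5(54) + 5 = 670 + 1250 − 270 + 5 = 1655 kcal/day.
TEE = 1655 × 1.275 = 2110.125 kcal/day.
Protein energy = 18% × 2110.125 = 379.8225 kcal.
Protein = 379.8225 ÷ 4 kcal/g = 94.9556 g.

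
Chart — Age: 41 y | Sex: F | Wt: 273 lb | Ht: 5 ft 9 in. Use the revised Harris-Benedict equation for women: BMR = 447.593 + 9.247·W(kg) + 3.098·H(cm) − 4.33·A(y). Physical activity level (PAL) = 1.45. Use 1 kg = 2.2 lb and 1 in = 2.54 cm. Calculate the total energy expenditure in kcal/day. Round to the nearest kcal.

2843 kcal/day

Convert to metric: weight = 273 ÷ 2.2 = 124.0909 kg; height = (5×12 + 9) × 2.54 = 69 × 2.54 = 175.26 cm.
Harris-Benedict: BMR = 447.593 + 9.247(124.0909) + 3.098(175.26) − 4.33(41) = 1960.4871 kcal/day.
TEE = BMR × activity factor = 1960.4871 × 1.45 = 2842.7063 kcal/day.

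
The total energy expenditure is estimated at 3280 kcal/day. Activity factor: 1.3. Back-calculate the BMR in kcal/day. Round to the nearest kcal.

2523 kcal/day

BMR = TEE ÷ activity factor = 3280 ÷ 1.3 = 2523.0769 kcal/day.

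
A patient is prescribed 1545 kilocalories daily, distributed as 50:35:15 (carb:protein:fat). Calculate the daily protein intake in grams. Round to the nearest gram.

135 g/day

Protein energy = 35% × 1545 = 540.75 kcal.
At 4 kcal/g: 540.75 ÷ 4 = 135.1875 g.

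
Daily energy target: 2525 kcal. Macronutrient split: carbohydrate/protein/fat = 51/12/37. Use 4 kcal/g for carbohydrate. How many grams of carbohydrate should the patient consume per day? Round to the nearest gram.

322 g/day

Carbohydrate energy = 51% × 2525 = 1287.75 kcal.
At 4 kcal/g: 1287.75 ÷ 4 = 321.9375 g.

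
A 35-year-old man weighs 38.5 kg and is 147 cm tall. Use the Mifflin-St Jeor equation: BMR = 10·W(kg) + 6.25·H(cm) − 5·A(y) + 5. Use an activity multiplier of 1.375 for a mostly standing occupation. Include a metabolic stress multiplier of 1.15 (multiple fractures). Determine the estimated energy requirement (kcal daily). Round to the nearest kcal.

1793 kcal daily

Mifflin-St Jeor (male): BMR = 10(38.5) + 6.25(147) − 5(35) + 5 = 385 + 918.75 − 175 + 5 = 1133.75 kcal/day.
TEE = BMR × activity factor = 1133.75 × 1.375 = 1558.9063 kcal/day.
Apply stress factor: 1558.9063 × 1.15 = 1792.7422 kcal/day.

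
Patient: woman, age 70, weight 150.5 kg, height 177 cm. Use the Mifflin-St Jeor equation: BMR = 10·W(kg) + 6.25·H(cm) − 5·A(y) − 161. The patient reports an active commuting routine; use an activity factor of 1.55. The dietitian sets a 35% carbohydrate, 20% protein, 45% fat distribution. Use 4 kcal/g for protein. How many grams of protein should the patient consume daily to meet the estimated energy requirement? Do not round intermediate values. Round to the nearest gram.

Mifflin-St Jeor (female): BMR = 10(150.5) + 6.25(177) − 5(70) − 161 = 1505 + 1106.25 − 350 − 161 = 2100.25 kcal/day.
TEE = 2100.25 × 1.55 = 3255.3875 kcal/day.
Protein energy = 20% × 3255.3875 = 651.0775 kcal.
Protein = 651.0775 ÷ 4 kcal/g = 162.7694 g.

163 g/day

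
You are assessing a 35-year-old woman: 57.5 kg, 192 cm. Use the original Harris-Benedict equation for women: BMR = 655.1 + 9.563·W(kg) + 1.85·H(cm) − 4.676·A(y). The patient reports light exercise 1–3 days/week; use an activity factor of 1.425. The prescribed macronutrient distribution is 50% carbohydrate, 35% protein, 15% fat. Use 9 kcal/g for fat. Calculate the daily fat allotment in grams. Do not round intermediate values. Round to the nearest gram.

Harris-Benedict: BMR = 655.1 + 9.563(57.5) + 1.85(192) − 4.676(35) = 1396.5125 kcal/day.
TEE = 1396.5125 × 1.425 = 1990.0303 kcal/day.
Fat energy = 15% × 1990.0303 = 298.5045 kcal.
Fat = 298.5045 ÷ 9 kcal/g = 33.1672 g.

33 g/day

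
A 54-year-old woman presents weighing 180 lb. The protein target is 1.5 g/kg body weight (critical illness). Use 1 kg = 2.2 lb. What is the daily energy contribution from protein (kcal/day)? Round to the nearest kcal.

491 kcal/day

Weight in kg = 180 ÷ 2.2 = 81.8182 kg.
Protein = 1.5 g/kg × 81.8182 kg = 122.7273 g/day.
Protein energy = 122.7273 g × 4 kcal/g = 490.9091 kcal/day.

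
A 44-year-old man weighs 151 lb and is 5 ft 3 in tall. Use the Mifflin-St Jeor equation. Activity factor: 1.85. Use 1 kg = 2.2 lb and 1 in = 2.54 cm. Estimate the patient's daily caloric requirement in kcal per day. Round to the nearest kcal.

Convert to metric: weight = 151 ÷ 2.2 = 68.6364 kg; height = (5×12 + 3) × 2.54 = 63 × 2.54 = 160.02 cm.
Mifflin-St Jeor (male): BMR = 10(68.6364) + 6.25(160.02) − 5(44) + 5 = 686.3636 + 1000.125 − 220 + 5 = 1471.4886 kcal/day.
TEE = BMR × activity factor = 1471.4886 × 1.85 = 2722.254 kcal/day.

2722 kcal per day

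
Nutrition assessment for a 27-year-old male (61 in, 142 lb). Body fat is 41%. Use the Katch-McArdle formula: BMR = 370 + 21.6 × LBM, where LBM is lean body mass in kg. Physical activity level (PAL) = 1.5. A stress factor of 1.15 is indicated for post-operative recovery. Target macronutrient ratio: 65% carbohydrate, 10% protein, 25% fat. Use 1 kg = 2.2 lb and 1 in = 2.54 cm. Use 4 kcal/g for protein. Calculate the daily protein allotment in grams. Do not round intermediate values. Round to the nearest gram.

51 g/day

Convert to metric: weight = 142 ÷ 2.2 = 64.5455 kg; height = 61 × 2.54 = 154.94 cm.
LBM = 64.5455 × (1 − 0.41) = 38.0818 kg. Katch-McArdle: BMR = 370 + 21.6 × 38.0818 = 1192.5673 kcal/day.
TEE = 1192.5673 × 1.5 = 1788.8509 kcal/day.
With stress factor 1.15: 1788.8509 × 1.15 = 2057.1785 kcal/day.
Protein energy = 10% × 2057.1785 = 205.7179 kcal.
Protein = 205.7179 ÷ 4 kcal/g = 51.4295 g.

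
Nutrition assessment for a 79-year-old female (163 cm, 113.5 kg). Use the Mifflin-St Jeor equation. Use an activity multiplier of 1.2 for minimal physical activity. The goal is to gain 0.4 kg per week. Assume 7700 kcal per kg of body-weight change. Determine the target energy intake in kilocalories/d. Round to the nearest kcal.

2357 kilocalories/d

Mifflin-St Jeor (female): BMR = 10(113.5) + 6.25(163) − 5(79) − 161 = 1135 + 1018.75 − 395 − 161 = 1597.75 kcal/day.
TEE = 1597.75 × 1.2 = 1917.3 kcal/day.
Required daily surplus = 0.4 × 7700 ÷ 7 = 440 kcal/day.
Target intake = 1917.3 + 440 = 2357.3 kcal/day.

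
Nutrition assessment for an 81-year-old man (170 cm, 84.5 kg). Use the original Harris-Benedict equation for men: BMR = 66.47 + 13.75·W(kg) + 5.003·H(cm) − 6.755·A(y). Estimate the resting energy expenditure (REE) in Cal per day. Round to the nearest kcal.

1532 Cal per day

Harris-Benedict: BMR = 66.47 + 13.75(84.5) + 5.003(170) − 6.755(81) = 1531.7 kcal/day.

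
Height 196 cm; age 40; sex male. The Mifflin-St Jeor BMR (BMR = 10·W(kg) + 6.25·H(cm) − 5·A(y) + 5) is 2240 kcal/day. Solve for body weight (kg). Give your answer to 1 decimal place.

2240 = 10·W + 6.25(196) − 5(40) + 5
10·W = 2240 − 1030 = 1210, so W = 121 kg.

121.0 kg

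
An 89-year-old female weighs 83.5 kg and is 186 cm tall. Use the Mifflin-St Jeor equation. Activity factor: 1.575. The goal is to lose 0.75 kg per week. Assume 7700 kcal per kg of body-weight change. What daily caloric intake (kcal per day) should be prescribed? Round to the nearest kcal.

1367 kcal per day

Mifflin-St Jeor (female): BMR = 10(83.5) + 6.25(186) − 5(89) − 161 = 835 + 1162.5 − 445 − 161 = 1391.5 kcal/day.
TEE = 1391.5 × 1.575 = 2191.6125 kcal/day.
Required daily deficit = 0.75 × 7700 ÷ 7 = 825 kcal/day.
Target intake = 2191.6125 − 825 = 1366.6125 kcal/day.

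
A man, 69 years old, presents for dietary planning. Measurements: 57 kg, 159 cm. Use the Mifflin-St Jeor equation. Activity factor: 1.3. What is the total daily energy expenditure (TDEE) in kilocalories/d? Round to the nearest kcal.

1591 kilocalories/d

Mifflin-St Jeor (male): BMR = 10(57) + 6.25(159) − 5(69) + 5 = 570 + 993.75 − 345 + 5 = 1223.75 kcal/day.
TEE = BMR × activity factor = 1223.75 × 1.3 = 1590.875 kcal/day.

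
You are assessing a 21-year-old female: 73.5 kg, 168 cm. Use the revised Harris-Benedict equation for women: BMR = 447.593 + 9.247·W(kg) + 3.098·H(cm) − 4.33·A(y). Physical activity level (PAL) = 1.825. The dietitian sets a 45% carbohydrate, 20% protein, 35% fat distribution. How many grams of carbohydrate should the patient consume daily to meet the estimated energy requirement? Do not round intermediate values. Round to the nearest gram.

Harris-Benedict: BMR = 447.593 + 9.247(73.5) + 3.098(168) − 4.33(21) = 1556.7815 kcal/day.
TEE = 1556.7815 × 1.825 = 2841.1262 kcal/day.
Carbohydrate energy = 45% × 2841.1262 = 1278.5068 kcal.
Carbohydrate = 1278.5068 ÷ 4 kcal/g = 319.6267 g.

320 g/day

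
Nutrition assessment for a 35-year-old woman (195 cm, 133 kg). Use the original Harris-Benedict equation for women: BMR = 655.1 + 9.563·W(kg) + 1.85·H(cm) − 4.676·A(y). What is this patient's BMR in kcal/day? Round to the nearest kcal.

Harris-Benedict: BMR = 655.1 + 9.563(133) + 1.85(195) − 4.676(35) = 2124.069 kcal/day.

2124 kcal/day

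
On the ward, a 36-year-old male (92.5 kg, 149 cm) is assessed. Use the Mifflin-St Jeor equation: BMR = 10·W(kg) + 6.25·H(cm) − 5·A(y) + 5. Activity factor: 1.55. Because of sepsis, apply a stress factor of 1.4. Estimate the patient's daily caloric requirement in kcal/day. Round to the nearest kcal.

3648 kcal/day

Mifflin-St Jeor (male): BMR = 10(92.5) + 6.25(149) − 5(36) + 5 = 925 + 931.25 − 180 + 5 = 1681.25 kcal/day.
TEE = BMR × activity factor = 1681.25 × 1.55 = 2605.9375 kcal/day.
Apply stress factor: 2605.9375 × 1.4 = 3648.3125 kcal/day.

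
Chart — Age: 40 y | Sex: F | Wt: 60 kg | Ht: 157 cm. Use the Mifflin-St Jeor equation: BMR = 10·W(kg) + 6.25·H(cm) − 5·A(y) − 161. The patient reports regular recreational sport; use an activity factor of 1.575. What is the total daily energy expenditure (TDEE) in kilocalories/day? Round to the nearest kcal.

1922 kilocalories/day

Mifflin-St Jeor (female): BMR = 10(60) + 6.25(157) − 5(40) − 161 = 600 + 981.25 − 200 − 161 = 1220.25 kcal/day.
TEE = BMR × activity factor = 1220.25 × 1.575 = 1921.8938 kcal/day.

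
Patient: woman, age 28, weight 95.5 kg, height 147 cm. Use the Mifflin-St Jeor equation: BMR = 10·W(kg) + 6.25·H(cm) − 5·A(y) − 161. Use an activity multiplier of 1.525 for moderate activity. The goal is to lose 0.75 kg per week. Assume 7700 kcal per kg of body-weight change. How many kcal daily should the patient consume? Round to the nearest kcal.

1573 kcal daily

Mifflin-St Jeor (female): BMR = 10(95.5) + 6.25(147) − 5(28) − 161 = 955 + 918.75 − 140 − 161 = 1572.75 kcal/day.
TEE = 1572.75 × 1.525 = 2398.4438 kcal/day.
Required daily deficit = 0.75 × 7700 ÷ 7 = 825 kcal/day.
Target intake = 2398.4438 − 825 = 1573.4438 kcal/day.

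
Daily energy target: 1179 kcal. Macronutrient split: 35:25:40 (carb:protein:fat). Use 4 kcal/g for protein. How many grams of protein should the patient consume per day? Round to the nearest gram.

Protein energy = 25% × 1179 = 294.75 kcal.
At 4 kcal/g: 294.75 ÷ 4 = 73.6875 g.

74 g/day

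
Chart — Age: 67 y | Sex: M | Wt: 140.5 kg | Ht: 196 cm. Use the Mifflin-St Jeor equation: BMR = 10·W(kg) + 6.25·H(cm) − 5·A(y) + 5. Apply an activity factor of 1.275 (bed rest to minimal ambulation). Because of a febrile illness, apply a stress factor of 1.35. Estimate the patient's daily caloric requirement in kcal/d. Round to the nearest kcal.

Mifflin-St Jeor (male): BMR = 10(140.5) + 6.25(196) − 5(67) + 5 = 1405 + 1225 − 335 + 5 = 2300 kcal/day.
TEE = BMR × activity factor = 2300 × 1.275 = 2932.5 kcal/day.
Apply stress factor: 2932.5 × 1.35 = 3958.875 kcal/day.

3959 kcal/d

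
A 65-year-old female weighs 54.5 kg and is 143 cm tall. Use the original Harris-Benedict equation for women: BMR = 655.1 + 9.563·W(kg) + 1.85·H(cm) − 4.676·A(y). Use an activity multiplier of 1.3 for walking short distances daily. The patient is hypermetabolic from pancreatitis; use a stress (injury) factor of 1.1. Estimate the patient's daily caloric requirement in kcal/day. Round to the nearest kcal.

1626 kcal/day

Harris-Benedict: BMR = 655.1 + 9.563(54.5) + 1.85(143) − 4.676(65) = 1136.8935 kcal/day.
TEE = BMR × activity factor = 1136.8935 × 1.3 = 1477.9616 kcal/day.
Apply stress factor: 1477.9616 × 1.1 = 1625.7577 kcal/day.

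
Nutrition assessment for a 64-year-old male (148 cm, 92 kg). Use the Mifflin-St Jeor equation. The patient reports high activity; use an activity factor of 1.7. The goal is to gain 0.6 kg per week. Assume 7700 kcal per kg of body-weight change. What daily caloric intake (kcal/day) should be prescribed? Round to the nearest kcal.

3261 kcal/day

Mifflin-St Jeor (male): BMR = 10(92) + 6.25(148) − 5(64) + 5 = 920 + 925 − 320 + 5 = 1530 kcal/day.
TEE = 1530 × 1.7 = 2601 kcal/day.
Required daily surplus = 0.6 × 7700 ÷ 7 = 660 kcal/day.
Target intake = 2601 + 660 = 3261 kcal/day.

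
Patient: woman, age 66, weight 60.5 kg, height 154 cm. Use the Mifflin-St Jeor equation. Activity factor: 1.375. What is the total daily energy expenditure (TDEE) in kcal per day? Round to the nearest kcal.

Mifflin-St Jeor (female): BMR = 10(60.5) + 6.25(154) − 5(66) − 161 = 605 + 962.5 − 330 − 161 = 1076.5 kcal/day.
TEE = BMR × activity factor = 1076.5 × 1.375 = 1480.1875 kcal/day.

1480 kcal per day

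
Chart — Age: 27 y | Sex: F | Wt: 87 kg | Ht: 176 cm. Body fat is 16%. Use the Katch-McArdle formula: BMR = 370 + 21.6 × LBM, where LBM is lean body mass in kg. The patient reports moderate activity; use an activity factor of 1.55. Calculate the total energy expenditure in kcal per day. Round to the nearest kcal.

3020 kcal per day

LBM = 87 × (1 − 0.16) = 73.08 kg. Katch-McArdle: BMR = 370 + 21.6 × 73.08 = 1948.528 kcal/day.
TEE = BMR × activity factor = 1948.528 × 1.55 = 3020.2184 kcal/day.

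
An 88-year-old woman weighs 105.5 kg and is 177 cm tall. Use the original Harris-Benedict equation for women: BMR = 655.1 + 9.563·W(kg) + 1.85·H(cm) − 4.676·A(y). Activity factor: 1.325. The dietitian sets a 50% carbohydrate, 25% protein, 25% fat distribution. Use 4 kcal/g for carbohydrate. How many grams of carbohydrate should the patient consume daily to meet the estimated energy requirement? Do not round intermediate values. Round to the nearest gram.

Harris-Benedict: BMR = 655.1 + 9.563(105.5) + 1.85(177) − 4.676(88) = 1579.9585 kcal/day.
TEE = 1579.9585 × 1.325 = 2093.445 kcal/day.
Carbohydrate energy = 50% × 2093.445 = 1046.7225 kcal.
Carbohydrate = 1046.7225 ÷ 4 kcal/g = 261.6806 g.

262 g/day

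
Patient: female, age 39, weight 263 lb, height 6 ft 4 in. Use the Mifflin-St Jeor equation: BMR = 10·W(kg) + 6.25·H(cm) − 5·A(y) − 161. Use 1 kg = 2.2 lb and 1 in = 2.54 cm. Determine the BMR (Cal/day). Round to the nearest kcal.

2046 Cal/day

Convert to metric: weight = 263 ÷ 2.2 = 119.5455 kg; height = (6×12 + 4) × 2.54 = 76 × 2.54 = 193.04 cm.
Mifflin-St Jeor (female): BMR = 10(119.5455) + 6.25(193.04) − 5(39) − 161 = 1195.4545 + 1206.5 − 195 − 161 = 2045.9545 kcal/day.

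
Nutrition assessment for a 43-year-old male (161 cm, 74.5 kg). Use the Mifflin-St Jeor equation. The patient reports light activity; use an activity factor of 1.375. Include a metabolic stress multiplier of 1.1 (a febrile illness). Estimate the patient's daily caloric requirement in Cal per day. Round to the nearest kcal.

2331 Cal per day

Mifflin-St Jeor (male): BMR = 10(74.5) + 6.25(161) − 5(43) + 5 = 745 + 1006.25 − 215 + 5 = 1541.25 kcal/day.
TEE = BMR × activity factor = 1541.25 × 1.375 = 2119.2188 kcal/day.
Apply stress factor: 2119.2188 × 1.1 = 2331.1406 kcal/day.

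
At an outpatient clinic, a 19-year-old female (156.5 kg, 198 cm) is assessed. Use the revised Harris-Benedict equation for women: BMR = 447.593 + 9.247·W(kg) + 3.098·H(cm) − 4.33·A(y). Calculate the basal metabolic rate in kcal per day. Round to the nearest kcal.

Harris-Benedict: BMR = 447.593 + 9.247(156.5) + 3.098(198) − 4.33(19) = 2425.8825 kcal/day.

2426 kcal per day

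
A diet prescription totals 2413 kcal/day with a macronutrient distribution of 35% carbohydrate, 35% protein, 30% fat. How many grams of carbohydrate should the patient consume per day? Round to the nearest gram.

211 g/day

Carbohydrate energy = 35% × 2413 = 844.55 kcal.
At 4 kcal/g: 844.55 ÷ 4 = 211.1375 g.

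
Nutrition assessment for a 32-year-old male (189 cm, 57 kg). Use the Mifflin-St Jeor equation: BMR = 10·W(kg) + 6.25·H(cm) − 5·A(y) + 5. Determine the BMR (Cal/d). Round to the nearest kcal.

Mifflin-St Jeor (male): BMR = 10(57) + 6.25(189) − 5(32) + 5 = 570 + 1181.25 − 160 + 5 = 1596.25 kcal/day.

1596 Cal/d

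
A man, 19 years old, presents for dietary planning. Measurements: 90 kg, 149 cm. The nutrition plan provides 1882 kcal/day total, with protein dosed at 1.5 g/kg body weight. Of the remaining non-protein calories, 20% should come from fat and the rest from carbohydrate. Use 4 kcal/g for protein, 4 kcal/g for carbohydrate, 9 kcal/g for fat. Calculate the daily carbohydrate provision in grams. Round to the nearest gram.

268 g/day

Protein = 1.5 × 90 = 135 g → 135 × 4 = 540 kcal.
Non-protein calories = 1882 − 540 = 1342 kcal.
Fat: 20% × 1342 = 268.4 kcal; carbohydrate: 1073.6 kcal.
Carbohydrate: 1073.6 kcal ÷ 4 kcal/g = 268.4 g.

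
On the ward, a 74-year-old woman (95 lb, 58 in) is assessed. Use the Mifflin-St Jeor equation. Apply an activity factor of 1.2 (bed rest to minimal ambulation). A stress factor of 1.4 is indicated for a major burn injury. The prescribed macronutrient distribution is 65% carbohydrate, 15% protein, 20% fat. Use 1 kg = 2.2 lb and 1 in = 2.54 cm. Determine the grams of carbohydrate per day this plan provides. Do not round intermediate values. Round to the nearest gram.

Convert to metric: weight = 95 ÷ 2.2 = 43.1818 kg; height = 58 × 2.54 = 147.32 cm.
Mifflin-St Jeor (female): BMR = 10(43.1818) + 6.25(147.32) − 5(74) − 161 = 431.8182 + 920.75 − 370 − 161 = 821.5682 kcal/day.
TEE = 821.5682 × 1.2 = 985.8818 kcal/day.
With stress factor 1.4: 985.8818 × 1.4 = 1380.2345 kcal/day.
Carbohydrate energy = 65% × 1380.2345 = 897.1525 kcal.
Carbohydrate = 897.1525 ÷ 4 kcal/g = 224.2881 g.

224 g/day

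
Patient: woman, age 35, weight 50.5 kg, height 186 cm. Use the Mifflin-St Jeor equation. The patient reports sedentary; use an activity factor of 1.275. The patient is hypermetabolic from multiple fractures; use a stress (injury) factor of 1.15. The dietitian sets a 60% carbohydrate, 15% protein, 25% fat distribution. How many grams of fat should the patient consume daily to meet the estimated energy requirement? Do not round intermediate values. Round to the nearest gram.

Mifflin-St Jeor (female): BMR = 10(50.5) + 6.25(186) − 5(35) − 161 = 505 + 1162.5 − 175 − 161 = 1331.5 kcal/day.
TEE = 1331.5 × 1.275 = 1697.6625 kcal/day.
With stress factor 1.15: 1697.6625 × 1.15 = 1952.3119 kcal/day.
Fat energy = 25% × 1952.3119 = 488.078 kcal.
Fat = 488.078 ÷ 9 kcal/g = 54.2309 g.

54 g/day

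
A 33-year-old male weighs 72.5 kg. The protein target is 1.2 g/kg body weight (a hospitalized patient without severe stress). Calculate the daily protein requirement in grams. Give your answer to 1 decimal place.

87.0 g/day

Protein = 1.2 g/kg × 72.5 kg = 87 g/day.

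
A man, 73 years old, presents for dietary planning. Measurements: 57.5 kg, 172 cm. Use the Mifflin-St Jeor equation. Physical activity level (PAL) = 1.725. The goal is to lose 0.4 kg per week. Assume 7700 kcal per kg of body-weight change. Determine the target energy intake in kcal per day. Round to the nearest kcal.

1785 kcal per day

Mifflin-St Jeor (male): BMR = 10(57.5) + 6.25(172) − 5(73) + 5 = 575 + 1075 − 365 + 5 = 1290 kcal/day.
TEE = 1290 × 1.725 = 2225.25 kcal/day.
Required daily deficit = 0.4 × 7700 ÷ 7 = 440 kcal/day.
Target intake = 2225.25 − 440 = 1785.25 kcal/day.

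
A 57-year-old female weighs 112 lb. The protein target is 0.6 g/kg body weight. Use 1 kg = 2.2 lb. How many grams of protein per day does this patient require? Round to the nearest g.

Weight in kg = 112 ÷ 2.2 = 50.9091 kg.
Protein = 0.6 g/kg × 50.9091 kg = 30.5455 g/day.

31 g/day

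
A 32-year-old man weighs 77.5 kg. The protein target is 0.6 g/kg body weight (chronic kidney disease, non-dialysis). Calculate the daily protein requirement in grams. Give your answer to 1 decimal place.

Protein = 0.6 g/kg × 77.5 kg = 46.5 g/day.

46.5 g/day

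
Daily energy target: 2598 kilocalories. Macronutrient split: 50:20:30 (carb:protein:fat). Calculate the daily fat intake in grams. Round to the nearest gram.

87 g/day

Fat energy = 30% × 2598 = 779.4 kcal.
At 9 kcal/g: 779.4 ÷ 9 = 86.6 g.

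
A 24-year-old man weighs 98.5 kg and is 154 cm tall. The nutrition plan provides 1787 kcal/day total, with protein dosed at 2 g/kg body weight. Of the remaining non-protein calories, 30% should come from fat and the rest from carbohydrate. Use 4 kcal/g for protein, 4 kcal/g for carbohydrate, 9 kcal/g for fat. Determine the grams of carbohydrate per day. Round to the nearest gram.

Protein = 2 × 98.5 = 197 g → 197 × 4 = 788 kcal.
Non-protein calories = 1787 − 788 = 999 kcal.
Fat: 30% × 999 = 299.7 kcal; carbohydrate: 699.3 kcal.
Carbohydrate: 699.3 kcal ÷ 4 kcal/g = 174.825 g.

175 g/day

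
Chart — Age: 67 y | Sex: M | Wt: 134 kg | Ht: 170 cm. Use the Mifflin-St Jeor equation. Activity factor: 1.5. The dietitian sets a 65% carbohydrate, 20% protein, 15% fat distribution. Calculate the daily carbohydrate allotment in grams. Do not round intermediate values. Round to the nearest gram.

505 g/day

Mifflin-St Jeor (male): BMR = 10(134) + 6.25(170) − 5(67) + 5 = 1340 + 1062.5 − 335 + 5 = 2072.5 kcal/day.
TEE = 2072.5 × 1.5 = 3108.75 kcal/day.
Carbohydrate energy = 65% × 3108.75 = 2020.6875 kcal.
Carbohydrate = 2020.6875 ÷ 4 kcal/g = 505.1719 g.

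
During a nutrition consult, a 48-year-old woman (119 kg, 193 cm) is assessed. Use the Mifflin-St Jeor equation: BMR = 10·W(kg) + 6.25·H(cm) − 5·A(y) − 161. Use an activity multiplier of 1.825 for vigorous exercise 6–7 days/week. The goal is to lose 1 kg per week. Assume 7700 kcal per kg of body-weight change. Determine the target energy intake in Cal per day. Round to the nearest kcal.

Mifflin-St Jeor (female): BMR = 10(119) + 6.25(193) − 5(48) − 161 = 1190 + 1206.25 − 240 − 161 = 1995.25 kcal/day.
TEE = 1995.25 × 1.825 = 3641.3313 kcal/day.
Required daily deficit = 1 × 7700 ÷ 7 = 1100 kcal/day.
Target intake = 3641.3313 − 1100 = 2541.3313 kcal/day.

2541 Cal per day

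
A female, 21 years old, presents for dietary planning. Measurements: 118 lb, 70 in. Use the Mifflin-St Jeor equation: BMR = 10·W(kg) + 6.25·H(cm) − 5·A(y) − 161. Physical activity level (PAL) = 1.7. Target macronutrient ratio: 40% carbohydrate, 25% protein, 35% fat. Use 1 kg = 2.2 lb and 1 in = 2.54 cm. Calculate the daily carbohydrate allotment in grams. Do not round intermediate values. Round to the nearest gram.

235 g/day

Convert to metric: weight = 118 ÷ 2.2 = 53.6364 kg; height = 70 × 2.54 = 177.8 cm.
Mifflin-St Jeor (female): BMR = 10(53.6364) + 6.25(177.8) − 5(21) − 161 = 536.3636 + 1111.25 − 105 − 161 = 1381.6136 kcal/day.
TEE = 1381.6136 × 1.7 = 2348.7432 kcal/day.
Carbohydrate energy = 40% × 2348.7432 = 939.4973 kcal.
Carbohydrate = 939.4973 ÷ 4 kcal/g = 234.8743 g.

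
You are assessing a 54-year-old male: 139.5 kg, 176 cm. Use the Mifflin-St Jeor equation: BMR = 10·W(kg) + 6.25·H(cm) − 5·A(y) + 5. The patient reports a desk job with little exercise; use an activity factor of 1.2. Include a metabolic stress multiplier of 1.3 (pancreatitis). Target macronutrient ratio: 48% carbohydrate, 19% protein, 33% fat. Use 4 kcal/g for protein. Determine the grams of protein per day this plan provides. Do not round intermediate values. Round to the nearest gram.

165 g/day

Mifflin-St Jeor (male): BMR = 10(139.5) + 6.25(176) − 5(54) + 5 = 1395 + 1100 − 270 + 5 = 2230 kcal/day.
TEE = 2230 × 1.2 = 2676 kcal/day.
With stress factor 1.3: 2676 × 1.3 = 3478.8 kcal/day.
Protein energy = 19% × 3478.8 = 660.972 kcal.
Protein = 660.972 ÷ 4 kcal/g = 165.243 g.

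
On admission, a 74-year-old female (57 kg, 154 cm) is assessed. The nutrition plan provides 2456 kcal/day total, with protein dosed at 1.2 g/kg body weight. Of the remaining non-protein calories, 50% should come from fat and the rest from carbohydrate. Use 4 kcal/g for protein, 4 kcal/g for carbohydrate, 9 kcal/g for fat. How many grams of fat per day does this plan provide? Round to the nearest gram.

Protein = 1.2 × 57 = 68.4 g → 68.4 × 4 = 273.6 kcal.
Non-protein calories = 2456 − 273.6 = 2182.4 kcal.
Fat: 50% × 2182.4 = 1091.2 kcal; carbohydrate: 1091.2 kcal.
Fat: 1091.2 kcal ÷ 9 kcal/g = 121.2444 g.

121 g/day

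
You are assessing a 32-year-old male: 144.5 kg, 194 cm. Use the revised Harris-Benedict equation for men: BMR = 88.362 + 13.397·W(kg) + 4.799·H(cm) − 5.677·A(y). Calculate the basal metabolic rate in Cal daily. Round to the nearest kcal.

2774 Cal daily

Harris-Benedict: BMR = 88.362 + 13.397(144.5) + 4.799(194) − 5.677(32) = 2773.5705 kcal/day.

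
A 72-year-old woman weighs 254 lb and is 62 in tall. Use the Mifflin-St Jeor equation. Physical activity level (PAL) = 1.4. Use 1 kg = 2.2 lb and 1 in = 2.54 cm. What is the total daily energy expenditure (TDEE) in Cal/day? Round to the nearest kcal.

Convert to metric: weight = 254 ÷ 2.2 = 115.4545 kg; height = 62 × 2.54 = 157.48 cm.
Mifflin-St Jeor (female): BMR = 10(115.4545) + 6.25(157.48) − 5(72) − 161 = 1154.5455 + 984.25 − 360 − 161 = 1617.7955 kcal/day.
TEE = BMR × activity factor = 1617.7955 × 1.4 = 2264.9136 kcal/day.

2265 Cal/day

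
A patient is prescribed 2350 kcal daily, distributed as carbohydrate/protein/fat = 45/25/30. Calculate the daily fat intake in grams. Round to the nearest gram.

78 g/day

Fat energy = 30% × 2350 = 705 kcal.
At 9 kcal/g: 705 ÷ 9 = 78.3333 g.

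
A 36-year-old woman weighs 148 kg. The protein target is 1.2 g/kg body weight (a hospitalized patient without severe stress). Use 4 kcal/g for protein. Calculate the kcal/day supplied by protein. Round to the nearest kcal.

710 kcal/day

Protein = 1.2 g/kg × 148 kg = 177.6 g/day.
Protein energy = 177.6 g × 4 kcal/g = 710.4 kcal/day.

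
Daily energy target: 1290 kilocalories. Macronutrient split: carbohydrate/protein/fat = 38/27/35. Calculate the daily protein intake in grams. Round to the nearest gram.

87 g/day

Protein energy = 27% × 1290 = 348.3 kcal.
At 4 kcal/g: 348.3 ÷ 4 = 87.075 g.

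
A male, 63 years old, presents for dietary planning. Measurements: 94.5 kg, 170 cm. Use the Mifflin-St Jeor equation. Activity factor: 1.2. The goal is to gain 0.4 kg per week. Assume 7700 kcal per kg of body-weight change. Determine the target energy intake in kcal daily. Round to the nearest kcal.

Mifflin-St Jeor (male): BMR = 10(94.5) + 6.25(170) − 5(63) + 5 = 945 + 1062.5 − 315 + 5 = 1697.5 kcal/day.
TEE = 1697.5 × 1.2 = 2037 kcal/day.
Required daily surplus = 0.4 × 7700 ÷ 7 = 440 kcal/day.
Target intake = 2037 + 440 = 2477 kcal/day.

2477 kcal daily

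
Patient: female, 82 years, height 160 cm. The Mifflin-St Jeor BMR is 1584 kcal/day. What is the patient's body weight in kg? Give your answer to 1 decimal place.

115.5 kg

1584 = 10·W + 6.25(160) − 5(82) − 161
10·W = 1584 − 429 = 1155, so W = 115.5 kg.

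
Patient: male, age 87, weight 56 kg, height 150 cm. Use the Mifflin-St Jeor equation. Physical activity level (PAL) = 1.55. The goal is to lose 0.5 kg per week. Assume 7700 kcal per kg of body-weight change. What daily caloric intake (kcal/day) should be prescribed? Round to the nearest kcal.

Mifflin-St Jeor (male): BMR = 10(56) + 6.25(150) − 5(87) + 5 = 560 + 937.5 − 435 + 5 = 1067.5 kcal/day.
TEE = 1067.5 × 1.55 = 1654.625 kcal/day.
Required daily deficit = 0.5 × 7700 ÷ 7 = 550 kcal/day.
Target intake = 1654.625 − 550 = 1104.625 kcal/day.

1105 kcal/day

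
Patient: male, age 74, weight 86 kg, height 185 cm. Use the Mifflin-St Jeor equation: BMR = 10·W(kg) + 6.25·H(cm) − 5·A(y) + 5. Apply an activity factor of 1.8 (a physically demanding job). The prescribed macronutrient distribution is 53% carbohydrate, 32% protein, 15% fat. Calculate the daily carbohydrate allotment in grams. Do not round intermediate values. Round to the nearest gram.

Mifflin-St Jeor (male): BMR = 10(86) + 6.25(185) − 5(74) + 5 = 860 + 1156.25 − 370 + 5 = 1651.25 kcal/day.
TEE = 1651.25 × 1.8 = 2972.25 kcal/day.
Carbohydrate energy = 53% × 2972.25 = 1575.2925 kcal.
Carbohydrate = 1575.2925 ÷ 4 kcal/g = 393.8231 g.

394 g/day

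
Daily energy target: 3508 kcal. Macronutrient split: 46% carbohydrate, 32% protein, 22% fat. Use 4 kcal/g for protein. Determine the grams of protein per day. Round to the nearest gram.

281 g/day

Protein energy = 32% × 3508 = 1122.56 kcal.
At 4 kcal/g: 1122.56 ÷ 4 = 280.64 g.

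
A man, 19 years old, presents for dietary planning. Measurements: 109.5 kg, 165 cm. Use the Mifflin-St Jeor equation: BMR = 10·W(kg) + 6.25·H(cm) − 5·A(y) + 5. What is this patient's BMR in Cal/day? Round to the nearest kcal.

Mifflin-St Jeor (male): BMR = 10(109.5) + 6.25(165) − 5(19) + 5 = 1095 + 1031.25 − 95 + 5 = 2036.25 kcal/day.

2036 Cal/day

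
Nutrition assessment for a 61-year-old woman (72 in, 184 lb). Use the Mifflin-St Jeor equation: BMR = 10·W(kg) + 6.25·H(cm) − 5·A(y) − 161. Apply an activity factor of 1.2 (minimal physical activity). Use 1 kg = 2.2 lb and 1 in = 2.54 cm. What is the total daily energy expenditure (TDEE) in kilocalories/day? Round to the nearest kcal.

1816 kilocalories/day

Convert to metric: weight = 184 ÷ 2.2 = 83.6364 kg; height = 72 × 2.54 = 182.88 cm.
Mifflin-St Jeor (female): BMR = 10(83.6364) + 6.25(182.88) − 5(61) − 161 = 836.3636 + 1143 − 305 − 161 = 1513.3636 kcal/day.
TEE = BMR × activity factor = 1513.3636 × 1.2 = 1816.0364 kcal/day.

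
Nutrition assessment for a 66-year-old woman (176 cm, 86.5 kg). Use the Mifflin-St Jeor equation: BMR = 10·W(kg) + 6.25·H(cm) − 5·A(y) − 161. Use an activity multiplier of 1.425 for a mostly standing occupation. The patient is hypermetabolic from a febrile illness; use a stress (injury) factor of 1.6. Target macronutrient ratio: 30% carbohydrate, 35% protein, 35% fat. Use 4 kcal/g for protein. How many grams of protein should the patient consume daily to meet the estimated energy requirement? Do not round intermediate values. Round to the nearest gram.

294 g/day

Mifflin-St Jeor (female): BMR = 10(86.5) + 6.25(176) − 5(66) − 161 = 865 + 1100 − 330 − 161 = 1474 kcal/day.
TEE = 1474 × 1.425 = 2100.45 kcal/day.
With stress factor 1.6: 2100.45 × 1.6 = 3360.72 kcal/day.
Protein energy = 35% × 3360.72 = 1176.252 kcal.
Protein = 1176.252 ÷ 4 kcal/g = 294.063 g.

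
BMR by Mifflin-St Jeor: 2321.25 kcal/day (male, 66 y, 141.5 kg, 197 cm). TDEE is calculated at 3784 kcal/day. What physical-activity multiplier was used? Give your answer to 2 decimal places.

Activity factor = TEE ÷ BMR = 3784 ÷ 2321.25 = 1.63.

1.63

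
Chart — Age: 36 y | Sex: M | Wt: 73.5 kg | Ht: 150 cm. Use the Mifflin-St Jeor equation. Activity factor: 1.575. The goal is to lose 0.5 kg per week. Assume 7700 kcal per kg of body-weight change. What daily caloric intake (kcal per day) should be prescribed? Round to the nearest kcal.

Mifflin-St Jeor (male): BMR = 10(73.5) + 6.25(150) − 5(36) + 5 = 735 + 937.5 − 180 + 5 = 1497.5 kcal/day.
TEE = 1497.5 × 1.575 = 2358.5625 kcal/day.
Required daily deficit = 0.5 × 7700 ÷ 7 = 550 kcal/day.
Target intake = 2358.5625 − 550 = 1808.5625 kcal/day.

1809 kcal per day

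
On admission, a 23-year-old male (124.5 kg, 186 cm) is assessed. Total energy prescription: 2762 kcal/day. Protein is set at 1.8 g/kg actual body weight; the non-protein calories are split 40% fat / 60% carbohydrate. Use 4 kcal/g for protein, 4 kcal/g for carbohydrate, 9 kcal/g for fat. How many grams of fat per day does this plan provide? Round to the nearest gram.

83 g/day

Protein = 1.8 × 124.5 = 224.1 g → 224.1 × 4 = 896.4 kcal.
Non-protein calories = 2762 − 896.4 = 1865.6 kcal.
Fat: 40% × 1865.6 = 746.24 kcal; carbohydrate: 1119.36 kcal.
Fat: 746.24 kcal ÷ 9 kcal/g = 82.9156 g.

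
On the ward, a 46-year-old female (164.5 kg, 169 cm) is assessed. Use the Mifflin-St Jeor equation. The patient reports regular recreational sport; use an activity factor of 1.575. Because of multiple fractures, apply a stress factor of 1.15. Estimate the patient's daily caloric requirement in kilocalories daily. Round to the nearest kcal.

Mifflin-St Jeor (female): BMR = 10(164.5) + 6.25(169) − 5(46) − 161 = 1645 + 1056.25 − 230 − 161 = 2310.25 kcal/day.
TEE = BMR × activity factor = 2310.25 × 1.575 = 3638.6438 kcal/day.
Apply stress factor: 3638.6438 × 1.15 = 4184.4403 kcal/day.

4184 kilocalories daily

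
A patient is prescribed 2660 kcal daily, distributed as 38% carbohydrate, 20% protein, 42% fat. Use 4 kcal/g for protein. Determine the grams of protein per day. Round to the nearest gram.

133 g/day

Protein energy = 20% × 2660 = 532 kcal.
At 4 kcal/g: 532 ÷ 4 = 133 g.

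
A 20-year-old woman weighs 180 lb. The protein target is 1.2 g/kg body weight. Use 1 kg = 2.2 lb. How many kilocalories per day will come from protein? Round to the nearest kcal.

393 kcal/day

Weight in kg = 180 ÷ 2.2 = 81.8182 kg.
Protein = 1.2 g/kg × 81.8182 kg = 98.1818 g/day.
Protein energy = 98.1818 g × 4 kcal/g = 392.7273 kcal/day.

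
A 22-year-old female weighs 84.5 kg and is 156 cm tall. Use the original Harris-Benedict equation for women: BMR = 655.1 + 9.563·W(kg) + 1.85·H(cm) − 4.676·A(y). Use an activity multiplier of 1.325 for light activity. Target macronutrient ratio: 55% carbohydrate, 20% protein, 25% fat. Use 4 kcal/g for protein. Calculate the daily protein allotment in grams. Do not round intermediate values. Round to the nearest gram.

Harris-Benedict: BMR = 655.1 + 9.563(84.5) + 1.85(156) − 4.676(22) = 1648.9015 kcal/day.
TEE = 1648.9015 × 1.325 = 2184.7945 kcal/day.
Protein energy = 20% × 2184.7945 = 436.9589 kcal.
Protein = 436.9589 ÷ 4 kcal/g = 109.2397 g.

109 g/day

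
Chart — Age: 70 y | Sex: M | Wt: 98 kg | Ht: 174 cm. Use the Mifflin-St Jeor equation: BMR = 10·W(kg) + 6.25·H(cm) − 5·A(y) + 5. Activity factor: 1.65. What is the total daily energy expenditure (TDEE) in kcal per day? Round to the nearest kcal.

Mifflin-St Jeor (male): BMR = 10(98) + 6.25(174) − 5(70) + 5 = 980 + 1087.5 − 350 + 5 = 1722.5 kcal/day.
TEE = BMR × activity factor = 1722.5 × 1.65 = 2842.125 kcal/day.

2842 kcal per day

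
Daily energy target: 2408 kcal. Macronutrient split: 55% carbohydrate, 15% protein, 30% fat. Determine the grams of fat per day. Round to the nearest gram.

Fat energy = 30% × 2408 = 722.4 kcal.
At 9 kcal/g: 722.4 ÷ 9 = 80.2667 g.

80 g/day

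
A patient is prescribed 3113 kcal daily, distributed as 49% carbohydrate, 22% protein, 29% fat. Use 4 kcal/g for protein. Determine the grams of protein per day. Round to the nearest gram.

Protein energy = 22% × 3113 = 684.86 kcal.
At 4 kcal/g: 684.86 ÷ 4 = 171.215 g.

171 g/day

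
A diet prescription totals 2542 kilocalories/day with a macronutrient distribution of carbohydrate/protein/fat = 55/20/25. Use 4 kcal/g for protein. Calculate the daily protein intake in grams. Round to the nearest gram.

127 g/day

Protein energy = 20% × 2542 = 508.4 kcal.
At 4 kcal/g: 508.4 ÷ 4 = 127.1 g.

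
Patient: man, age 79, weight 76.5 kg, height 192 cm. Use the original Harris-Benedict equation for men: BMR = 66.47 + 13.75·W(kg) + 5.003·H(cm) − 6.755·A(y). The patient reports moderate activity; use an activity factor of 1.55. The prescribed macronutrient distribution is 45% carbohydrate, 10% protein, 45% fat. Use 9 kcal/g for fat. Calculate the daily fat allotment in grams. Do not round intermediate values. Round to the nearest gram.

Harris-Benedict: BMR = 66.47 + 13.75(76.5) + 5.003(192) − 6.755(79) = 1545.276 kcal/day.
TEE = 1545.276 × 1.55 = 2395.1778 kcal/day.
Fat energy = 45% × 2395.1778 = 1077.83 kcal.
Fat = 1077.83 ÷ 9 kcal/g = 119.7589 g.

120 g/day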